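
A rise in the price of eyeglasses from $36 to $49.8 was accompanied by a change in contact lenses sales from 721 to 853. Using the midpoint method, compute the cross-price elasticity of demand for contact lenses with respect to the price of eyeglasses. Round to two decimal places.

0.52

%ΔQ_x = (853 − 721)/[(721+853)/2] = 132/787 ≈ 0.1677.
%ΔP_y = (49.8 − 36)/[(36+49.8)/2] ≈ 0.3217.
E_xy = 0.1677/0.3217 ≈ 0.52.
E_xy > 0, so contact lenses and eyeglasses are substitutes.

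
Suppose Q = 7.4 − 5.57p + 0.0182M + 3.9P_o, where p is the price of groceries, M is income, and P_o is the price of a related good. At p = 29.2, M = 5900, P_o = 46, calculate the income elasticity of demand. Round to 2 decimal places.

0.82

Q = 7.4 − 5.57(29.2) + 0.0182(5900) + 3.9(46) = 7.4 − 162.644 + 107.38 + 179.4 = 131.536.
∂Q/∂M = +0.0182, so E_I = 0.0182·(5900/131.536) ≈ 0.82.
E_I ∈ (0,1): normal good (necessity).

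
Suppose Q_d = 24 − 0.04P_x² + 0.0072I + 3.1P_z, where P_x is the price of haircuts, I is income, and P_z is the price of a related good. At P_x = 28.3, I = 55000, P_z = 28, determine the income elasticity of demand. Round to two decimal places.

Evaluating quantity at (P_x, I, P_z) gives Q_d = 24 − 0.04(28.3)² + 0.0072(55000) + 3.1(28) = 24 − 32.0356 + 396 + 86.8 = 474.7644.
∂Q_d/∂I = +0.0072, so E_I = 0.0072·(55000/474.7644) ≈ 0.83.
E_I ∈ (0,1): normal good (necessity).

0.83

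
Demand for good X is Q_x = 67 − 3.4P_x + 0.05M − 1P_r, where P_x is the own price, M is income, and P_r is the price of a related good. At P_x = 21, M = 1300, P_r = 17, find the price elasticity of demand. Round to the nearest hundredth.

First evaluate Q_x: 67 − 3.4(21) + 0.05(1300) − 1(17) = 67 − 71.4 + 65 − 17 = 43.6.
∂Q_x/∂P_x = −3.4, so E_p = (−3.4)·(21/43.6) ≈ -1.64.
|E_p| > 1: demand is elastic.

-1.64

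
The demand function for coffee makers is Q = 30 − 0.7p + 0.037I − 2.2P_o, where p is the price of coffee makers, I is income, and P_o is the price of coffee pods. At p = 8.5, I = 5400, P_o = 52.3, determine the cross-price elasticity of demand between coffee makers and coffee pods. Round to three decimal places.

At the given point, Q = 30 − 0.7(8.5) + 0.037(5400) − 2.2(52.3) = 30 − 5.95 + 199.8 − 115.06 = 108.79.
∂Q/∂P_o = −2.2, so E_xy = -2.2·(52.3/108.79) ≈ -1.058.
E_xy < 0: the goods are complements.

-1.058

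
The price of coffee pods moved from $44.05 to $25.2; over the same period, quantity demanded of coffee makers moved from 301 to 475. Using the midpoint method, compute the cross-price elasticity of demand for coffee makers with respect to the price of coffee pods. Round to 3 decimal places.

%ΔQ_x = (475 − 301)/[(301+475)/2] = 174/388 ≈ 0.4485.
%ΔP_y = (25.2 − 44.05)/[(44.05+25.2)/2] ≈ -0.5444.
E_xy = 0.4485/-0.5444 ≈ -0.824.
E_xy < 0, so coffee makers and coffee pods are complements.

-0.824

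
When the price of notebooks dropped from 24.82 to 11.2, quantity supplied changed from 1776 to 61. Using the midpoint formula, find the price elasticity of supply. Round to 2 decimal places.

2.47

%ΔQ = (61 − 1776)/[(1776 + 61)/2] = -1715/918.5 ≈ -1.8672.
%Δp = (11.2 − 24.82)/[(24.82 + 11.2)/2] = -13.62/18.01 ≈ -0.7562.
Arc elasticity E = %ΔQ/%Δp ≈ -1.8672/-0.7562 ≈ 2.47.
|E| > 1: supply is elastic over this range.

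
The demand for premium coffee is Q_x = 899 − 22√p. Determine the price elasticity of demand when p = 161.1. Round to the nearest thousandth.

-0.225

At p = 161.1, Q_x = 619.7646.
dQ_x/dp = −22/(2√p) = −22/(2·12.6925).
Point elasticity E = (dQ_x/dp)·(p/Q_x) = -0.8667 × 161.1/619.7646 ≈ -0.225.
|E| < 1, so demand is inelastic at this price.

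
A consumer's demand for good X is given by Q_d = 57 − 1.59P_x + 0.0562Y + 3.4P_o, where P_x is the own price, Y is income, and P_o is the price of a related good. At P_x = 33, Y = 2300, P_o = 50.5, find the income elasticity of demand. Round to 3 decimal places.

Q_d = 57 − 1.59(33) + 0.0562(2300) + 3.4(50.5) = 57 − 52.47 + 129.26 + 171.7 = 305.49.
∂Q_d/∂Y = +0.0562, so E_I = 0.0562·(2300/305.49) ≈ 0.423.
E_I ∈ (0,1): normal good (necessity).

0.423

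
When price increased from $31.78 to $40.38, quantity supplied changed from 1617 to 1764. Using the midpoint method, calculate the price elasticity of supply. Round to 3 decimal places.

%ΔQ = (1764 − 1617)/[(1617 + 1764)/2] = 147/1690.5 ≈ 0.0870.
%Δp = (40.38 − 31.78)/[(31.78 + 40.38)/2] = 8.6/36.08 ≈ 0.2384.
Arc elasticity E = %ΔQ/%Δp ≈ 0.0870/0.2384 ≈ 0.365.
|E| < 1: supply is inelastic over this range.

0.365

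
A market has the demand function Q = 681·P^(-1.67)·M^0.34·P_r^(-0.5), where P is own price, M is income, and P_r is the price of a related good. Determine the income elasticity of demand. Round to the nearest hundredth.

0.34

For a Cobb–Douglas (constant-elasticity) form Q = A·M^α·…, the elasticity with respect to M equals the exponent α at every point.
Here the exponent on M is 0.34, so the income elasticity of demand is 0.34.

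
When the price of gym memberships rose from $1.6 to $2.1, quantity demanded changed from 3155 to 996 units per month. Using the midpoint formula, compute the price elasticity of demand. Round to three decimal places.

-3.849

%Δq = (996 − 3155)/[(3155 + 996)/2] = -2159/2075.5 ≈ -1.0402.
%Δp = (2.1 − 1.6)/[(1.6 + 2.1)/2] = 0.5/1.85 ≈ 0.2703.
Arc elasticity E = %Δq/%Δp ≈ -1.0402/0.2703 ≈ -3.849.
|E| > 1: demand is elastic over this range.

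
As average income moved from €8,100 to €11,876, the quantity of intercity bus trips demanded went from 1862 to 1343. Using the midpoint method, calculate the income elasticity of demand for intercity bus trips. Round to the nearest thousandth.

-0.857

%ΔQ = (1343 − 1862)/[(1862+1343)/2] = -519/1602.5 ≈ -0.3239.
%ΔY = (11,876 − 8,100)/[(8,100+11,876)/2] = 3776/9988 ≈ 0.3781.
E_I = %ΔQ/%ΔY ≈ -0.857.
E_I < 0: inferior good.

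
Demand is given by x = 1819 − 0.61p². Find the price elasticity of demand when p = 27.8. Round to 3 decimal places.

At p = 27.8, x = 1347.5676.
dx/dp = −2·0.61·p = −33.916.
Point elasticity E = (dx/dp)·(p/x) = -33.916 × 27.8/1347.5676 ≈ -0.700.
|E| < 1, so demand is inelastic at this price.

-0.700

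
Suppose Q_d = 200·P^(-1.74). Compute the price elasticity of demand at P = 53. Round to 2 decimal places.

-1.74

For a Cobb–Douglas (constant-elasticity) form Q_d = A·P^α·…, the elasticity with respect to P equals the exponent α at every point.
Here the exponent on P is -1.74, so the price elasticity of demand is -1.74.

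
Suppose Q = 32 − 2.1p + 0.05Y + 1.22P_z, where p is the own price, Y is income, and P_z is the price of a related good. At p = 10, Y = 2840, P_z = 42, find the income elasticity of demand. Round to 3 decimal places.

Substituting, Q = 32 − 2.1(10) + 0.05(2840) + 1.22(42) = 32 − 21 + 142 + 51.24 = 204.24.
∂Q/∂Y = +0.05, so E_I = 0.05·(2840/204.24) ≈ 0.695.
E_I ∈ (0,1): normal good (necessity).

0.695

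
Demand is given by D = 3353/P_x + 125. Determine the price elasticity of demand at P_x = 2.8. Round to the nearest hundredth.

At P_x = 2.8, D = 1322.5.
dD/dP_x = −3353/P_x² = −427.6786.
Point elasticity E = (dD/dP_x)·(P_x/D) = -427.6786 × 2.8/1322.5 ≈ -0.91.
|E| < 1, so demand is inelastic at this price.

-0.91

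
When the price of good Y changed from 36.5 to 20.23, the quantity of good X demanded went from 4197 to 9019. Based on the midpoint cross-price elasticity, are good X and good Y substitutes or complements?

complements

%ΔQ_x = (9019 − 4197)/[(4197+9019)/2] = 4822/6608 ≈ 0.7297.
%ΔP_y = (20.23 − 36.5)/[(36.5+20.23)/2] ≈ -0.5736.
E_xy = 0.7297/-0.5736 ≈ -1.272.
E_xy < 0, so the goods are complements.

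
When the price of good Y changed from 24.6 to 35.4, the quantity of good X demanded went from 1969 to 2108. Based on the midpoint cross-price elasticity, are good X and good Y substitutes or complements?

%ΔQ_x = (2108 − 1969)/[(1969+2108)/2] = 139/2038.5 ≈ 0.0682.
%ΔP_y = (35.4 − 24.6)/[(24.6+35.4)/2] ≈ 0.3600.
E_xy = 0.0682/0.3600 ≈ 0.189.
E_xy > 0, so the goods are substitutes.

substitutes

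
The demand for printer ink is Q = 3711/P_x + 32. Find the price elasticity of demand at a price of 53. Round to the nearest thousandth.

At P_x = 53, Q = 102.0189.
dQ/dP_x = −3711/P_x² = −1.3211.
Point elasticity E = (dQ/dP_x)·(P_x/Q) = -1.3211 × 53/102.0189 ≈ -0.686.
|E| < 1, so demand is inelastic at this price.

-0.686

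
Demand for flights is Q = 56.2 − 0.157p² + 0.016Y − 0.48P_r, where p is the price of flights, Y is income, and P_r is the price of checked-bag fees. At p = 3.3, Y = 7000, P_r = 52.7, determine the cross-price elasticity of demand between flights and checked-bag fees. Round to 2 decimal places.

Q = 56.2 − 0.157(3.3)² + 0.016(7000) − 0.48(52.7) = 56.2 − 1.7097 + 112 − 25.296 = 141.1943.
∂Q/∂P_r = −0.48, so E_xy = -0.48·(52.7/141.1943) ≈ -0.18.
E_xy < 0: the goods are complements.

-0.18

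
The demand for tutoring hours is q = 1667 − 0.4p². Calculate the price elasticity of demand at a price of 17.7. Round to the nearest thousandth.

At p = 17.7, q = 1541.684.
dq/dp = −2·0.4·p = −14.16.
Point elasticity E = (dq/dp)·(p/q) = -14.16 × 17.7/1541.684 ≈ -0.163.
|E| < 1, so demand is inelastic at this price.

-0.163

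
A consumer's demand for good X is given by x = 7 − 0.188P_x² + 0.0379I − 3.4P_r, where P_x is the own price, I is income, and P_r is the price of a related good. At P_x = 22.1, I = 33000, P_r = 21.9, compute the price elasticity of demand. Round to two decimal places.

-0.17

x = 7 − 0.188(22.1)² + 0.0379(33000) − 3.4(21.9) = 7 − 91.8211 + 1250.7 − 74.46 = 1091.4189.
∂x/∂P_x = −2·0.188·P_x = -8.3096, so E_p = -8.3096·(22.1/1091.4189) ≈ -0.17.
|E_p| < 1: demand is inelastic.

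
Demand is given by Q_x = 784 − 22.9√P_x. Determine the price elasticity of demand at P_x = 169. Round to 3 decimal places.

At P_x = 169, Q_x = 486.3.
dQ_x/dP_x = −22.9/(2√P_x) = −22.9/(2·13).
Point elasticity E = (dQ_x/dP_x)·(P_x/Q_x) = -0.8808 × 169/486.3 ≈ -0.306.
|E| < 1, so demand is inelastic at this price.

-0.306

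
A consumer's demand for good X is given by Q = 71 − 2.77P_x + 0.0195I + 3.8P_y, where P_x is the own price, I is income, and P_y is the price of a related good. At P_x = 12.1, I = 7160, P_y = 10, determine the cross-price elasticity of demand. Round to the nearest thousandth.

Q = 71 − 2.77(12.1) + 0.0195(7160) + 3.8(10) = 71 − 33.517 + 139.62 + 38 = 215.103.
∂Q/∂P_y = +3.8, so E_xy = 3.8·(10/215.103) ≈ 0.177.
E_xy > 0: the goods are substitutes.

0.177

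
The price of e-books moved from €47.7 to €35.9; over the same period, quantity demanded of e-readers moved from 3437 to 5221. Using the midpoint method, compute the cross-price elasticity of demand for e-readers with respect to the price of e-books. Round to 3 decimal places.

%ΔQ_x = (5221 − 3437)/[(3437+5221)/2] = 1784/4329 ≈ 0.4121.
%ΔP_y = (35.9 − 47.7)/[(47.7+35.9)/2] ≈ -0.2823.
E_xy = 0.4121/-0.2823 ≈ -1.460.
E_xy < 0, so e-readers and e-books are complements.

-1.460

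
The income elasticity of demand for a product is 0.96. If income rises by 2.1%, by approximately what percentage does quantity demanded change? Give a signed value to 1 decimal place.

%ΔQ ≈ E × %ΔI = (0.96) × (2.1%) ≈ 2.0%.

2.0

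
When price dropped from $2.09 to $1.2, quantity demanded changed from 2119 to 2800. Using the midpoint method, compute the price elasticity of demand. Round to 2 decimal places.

-0.51

%ΔQ = (2800 − 2119)/[(2119 + 2800)/2] = 681/2459.5 ≈ 0.2769.
%Δp = (1.2 − 2.09)/[(2.09 + 1.2)/2] = -0.89/1.645 ≈ -0.5410.
Arc elasticity E = %ΔQ/%Δp ≈ 0.2769/-0.5410 ≈ -0.51.
|E| < 1: demand is inelastic over this range.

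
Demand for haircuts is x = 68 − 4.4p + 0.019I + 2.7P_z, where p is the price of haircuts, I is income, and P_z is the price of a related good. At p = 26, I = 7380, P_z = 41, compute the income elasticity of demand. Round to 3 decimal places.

First evaluate x: 68 − 4.4(26) + 0.019(7380) + 2.7(41) = 68 − 114.4 + 140.22 + 110.7 = 204.52.
∂x/∂I = +0.019, so E_I = 0.019·(7380/204.52) ≈ 0.686.
E_I ∈ (0,1): normal good (necessity).

0.686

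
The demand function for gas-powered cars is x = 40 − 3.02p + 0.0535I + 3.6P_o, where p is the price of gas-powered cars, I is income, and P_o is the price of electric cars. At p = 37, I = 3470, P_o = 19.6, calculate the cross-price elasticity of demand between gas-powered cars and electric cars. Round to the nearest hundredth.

0.38

Evaluating quantity at (p, I, P_o) gives x = 40 − 3.02(37) + 0.0535(3470) + 3.6(19.6) = 40 − 111.74 + 185.645 + 70.56 = 184.465.
∂x/∂P_o = +3.6, so E_xy = 3.6·(19.6/184.465) ≈ 0.38.
E_xy > 0: the goods are substitutes.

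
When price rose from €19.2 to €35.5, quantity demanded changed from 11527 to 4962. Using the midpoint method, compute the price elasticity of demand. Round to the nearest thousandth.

%Δq = (4962 − 11527)/[(11527 + 4962)/2] = -6565/8244.5 ≈ -0.7963.
%Δp = (35.5 − 19.2)/[(19.2 + 35.5)/2] = 16.3/27.35 ≈ 0.5960.
Arc elasticity E = %Δq/%Δp ≈ -0.7963/0.5960 ≈ -1.336.
|E| > 1: demand is elastic over this range.

-1.336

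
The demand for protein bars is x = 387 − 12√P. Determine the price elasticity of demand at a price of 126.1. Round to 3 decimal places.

At P = 126.1, x = 252.2469.
dx/dP = −12/(2√P) = −12/(2·11.2294).
Point elasticity E = (dx/dP)·(P/x) = -0.5343 × 126.1/252.2469 ≈ -0.267.
|E| < 1, so demand is inelastic at this price.

-0.267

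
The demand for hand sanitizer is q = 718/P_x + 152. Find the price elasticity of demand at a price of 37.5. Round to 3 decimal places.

-0.112

At P_x = 37.5, q = 171.1467.
dq/dP_x = −718/P_x² = −0.5106.
Point elasticity E = (dq/dP_x)·(P_x/q) = -0.5106 × 37.5/171.1467 ≈ -0.112.
|E| < 1, so demand is inelastic at this price.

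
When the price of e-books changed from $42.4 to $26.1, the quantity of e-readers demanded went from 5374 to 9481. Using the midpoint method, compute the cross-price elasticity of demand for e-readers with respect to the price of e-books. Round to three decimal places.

%ΔQ_x = (9481 − 5374)/[(5374+9481)/2] = 4107/7427.5 ≈ 0.5529.
%ΔP_y = (26.1 − 42.4)/[(42.4+26.1)/2] ≈ -0.4759.
E_xy = 0.5529/-0.4759 ≈ -1.162.
E_xy < 0, so e-readers and e-books are complements.

-1.162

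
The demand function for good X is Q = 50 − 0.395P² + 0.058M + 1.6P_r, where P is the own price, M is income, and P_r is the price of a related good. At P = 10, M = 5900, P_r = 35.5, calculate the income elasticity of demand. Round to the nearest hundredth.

0.84

At the given point, Q = 50 − 0.395(10)² + 0.058(5900) + 1.6(35.5) = 50 − 39.5 + 342.2 + 56.8 = 409.5.
∂Q/∂M = +0.058, so E_I = 0.058·(5900/409.5) ≈ 0.84.
E_I ∈ (0,1): normal good (necessity).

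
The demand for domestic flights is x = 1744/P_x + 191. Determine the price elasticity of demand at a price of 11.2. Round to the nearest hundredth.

At P_x = 11.2, x = 346.7143.
dx/dP_x = −1744/P_x² = −13.9031.
Point elasticity E = (dx/dP_x)·(P_x/x) = -13.9031 × 11.2/346.7143 ≈ -0.45.
|E| < 1, so demand is inelastic at this price.

-0.45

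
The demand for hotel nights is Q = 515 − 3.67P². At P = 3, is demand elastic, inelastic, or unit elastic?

inelastic

At P = 3, Q = 481.97.
dQ/dP = −2·3.67·P = −22.02.
Point elasticity E = (dQ/dP)·(P/Q) = -22.02 × 3/481.97 ≈ -0.137.
|E| ≈ 0.137 < 1, so demand is inelastic.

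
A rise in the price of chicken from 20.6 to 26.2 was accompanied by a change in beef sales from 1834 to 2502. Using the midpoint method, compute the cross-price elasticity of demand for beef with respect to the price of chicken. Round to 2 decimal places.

%ΔQ_x = (2502 − 1834)/[(1834+2502)/2] = 668/2168 ≈ 0.3081.
%ΔP_y = (26.2 − 20.6)/[(20.6+26.2)/2] ≈ 0.2393.
E_xy = 0.3081/0.2393 ≈ 1.29.
E_xy > 0, so beef and chicken are substitutes.

1.29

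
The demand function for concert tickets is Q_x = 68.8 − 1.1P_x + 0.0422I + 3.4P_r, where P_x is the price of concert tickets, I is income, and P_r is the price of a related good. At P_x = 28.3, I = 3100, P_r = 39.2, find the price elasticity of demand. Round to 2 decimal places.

Q_x = 68.8 − 1.1(28.3) + 0.0422(3100) + 3.4(39.2) = 68.8 − 31.13 + 130.82 + 133.28 = 301.77.
∂Q_x/∂P_x = −1.1, so E_p = (−1.1)·(28.3/301.77) ≈ -0.10.
|E_p| < 1: demand is inelastic.

-0.10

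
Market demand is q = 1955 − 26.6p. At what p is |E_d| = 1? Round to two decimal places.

36.75

For linear demand q = a − bp, E = −bp/(a − bp). |E| = 1 ⇒ bp = a − bp ⇒ p = a/(2b).
p = 1955/(2·26.6) ≈ 36.75.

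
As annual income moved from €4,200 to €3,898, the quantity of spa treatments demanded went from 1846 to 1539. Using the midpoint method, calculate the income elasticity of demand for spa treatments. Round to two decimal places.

2.43

%ΔQ = (1539 − 1846)/[(1846+1539)/2] = -307/1692.5 ≈ -0.1814.
%ΔM = (3,898 − 4,200)/[(4,200+3,898)/2] = -302/4049 ≈ -0.0746.
E_I = %ΔQ/%ΔM ≈ 2.43.
E_I > 1: normal good (luxury).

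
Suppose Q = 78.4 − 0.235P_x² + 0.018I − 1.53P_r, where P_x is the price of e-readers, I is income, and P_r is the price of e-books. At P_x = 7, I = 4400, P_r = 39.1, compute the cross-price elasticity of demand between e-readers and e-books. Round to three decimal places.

Substituting, Q = 78.4 − 0.235(7)² + 0.018(4400) − 1.53(39.1) = 78.4 − 11.515 + 79.2 − 59.823 = 86.262.
∂Q/∂P_r = −1.53, so E_xy = -1.53·(39.1/86.262) ≈ -0.694.
E_xy < 0: the goods are complements.

-0.694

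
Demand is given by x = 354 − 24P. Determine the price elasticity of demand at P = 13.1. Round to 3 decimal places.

-7.939

At P = 13.1, x = 39.6.
dx/dP = −24.
Point elasticity E = (dx/dP)·(P/x) = -24 × 13.1/39.6 ≈ -7.939.
|E| > 1, so demand is elastic at this price.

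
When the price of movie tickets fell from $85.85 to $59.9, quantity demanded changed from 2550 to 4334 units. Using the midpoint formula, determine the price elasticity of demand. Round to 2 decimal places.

%Δq = (4334 − 2550)/[(2550 + 4334)/2] = 1784/3442 ≈ 0.5183.
%ΔP = (59.9 − 85.85)/[(85.85 + 59.9)/2] = -25.95/72.875 ≈ -0.3561.
Arc elasticity E = %Δq/%ΔP ≈ 0.5183/-0.3561 ≈ -1.46.
|E| > 1: demand is elastic over this range.

-1.46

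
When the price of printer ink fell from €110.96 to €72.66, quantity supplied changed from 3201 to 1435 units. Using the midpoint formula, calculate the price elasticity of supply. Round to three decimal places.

1.826

%ΔQ = (1435 − 3201)/[(3201 + 1435)/2] = -1766/2318 ≈ -0.7619.
%Δp = (72.66 − 110.96)/[(110.96 + 72.66)/2] = -38.3/91.81 ≈ -0.4172.
Arc elasticity E = %ΔQ/%Δp ≈ -0.7619/-0.4172 ≈ 1.826.
|E| > 1: supply is elastic over this range.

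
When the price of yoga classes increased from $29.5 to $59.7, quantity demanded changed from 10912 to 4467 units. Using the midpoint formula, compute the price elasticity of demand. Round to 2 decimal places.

%Δq = (4467 − 10912)/[(10912 + 4467)/2] = -6445/7689.5 ≈ -0.8382.
%Δp = (59.7 − 29.5)/[(29.5 + 59.7)/2] = 30.2/44.6 ≈ 0.6771.
Arc elasticity E = %Δq/%Δp ≈ -0.8382/0.6771 ≈ -1.24.
|E| > 1: demand is elastic over this range.

-1.24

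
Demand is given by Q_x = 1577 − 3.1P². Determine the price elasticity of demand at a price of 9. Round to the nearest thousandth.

At P = 9, Q_x = 1325.9.
dQ_x/dP = −2·3.1·P = −55.8.
Point elasticity E = (dQ_x/dP)·(P/Q_x) = -55.8 × 9/1325.9 ≈ -0.379.
|E| < 1, so demand is inelastic at this price.

-0.379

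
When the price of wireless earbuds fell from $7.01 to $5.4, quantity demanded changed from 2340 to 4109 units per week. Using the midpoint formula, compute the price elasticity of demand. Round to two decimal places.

%ΔQ = (4109 − 2340)/[(2340 + 4109)/2] = 1769/3224.5 ≈ 0.5486.
%ΔP = (5.4 − 7.01)/[(7.01 + 5.4)/2] = -1.61/6.205 ≈ -0.2595.
Arc elasticity E = %ΔQ/%ΔP ≈ 0.5486/-0.2595 ≈ -2.11.
|E| > 1: demand is elastic over this range.

-2.11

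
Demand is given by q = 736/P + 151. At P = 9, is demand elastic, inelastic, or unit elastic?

At P = 9, q = 232.7778.
dq/dP = −736/P² = −9.0864.
Point elasticity E = (dq/dP)·(P/q) = -9.0864 × 9/232.7778 ≈ -0.351.
|E| ≈ 0.351 < 1, so demand is inelastic.

inelastic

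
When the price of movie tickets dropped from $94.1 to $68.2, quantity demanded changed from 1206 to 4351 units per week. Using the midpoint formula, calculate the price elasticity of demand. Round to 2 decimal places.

%ΔQ = (4351 − 1206)/[(1206 + 4351)/2] = 3145/2778.5 ≈ 1.1319.
%ΔP = (68.2 − 94.1)/[(94.1 + 68.2)/2] = -25.9/81.15 ≈ -0.3192.
Arc elasticity E = %ΔQ/%ΔP ≈ 1.1319/-0.3192 ≈ -3.55.
|E| > 1: demand is elastic over this range.

-3.55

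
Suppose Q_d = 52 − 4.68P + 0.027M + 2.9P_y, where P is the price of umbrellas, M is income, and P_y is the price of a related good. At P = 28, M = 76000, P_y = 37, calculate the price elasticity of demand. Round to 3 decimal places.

At the given point, Q_d = 52 − 4.68(28) + 0.027(76000) + 2.9(37) = 52 − 131.04 + 2052 + 107.3 = 2080.26.
∂Q_d/∂P = −4.68, so E_p = (−4.68)·(28/2080.26) ≈ -0.063.
|E_p| < 1: demand is inelastic.

-0.063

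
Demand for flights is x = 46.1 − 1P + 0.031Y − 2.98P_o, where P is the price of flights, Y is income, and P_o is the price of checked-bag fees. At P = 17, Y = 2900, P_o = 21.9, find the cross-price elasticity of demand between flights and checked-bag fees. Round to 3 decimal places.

Substituting, x = 46.1 − 1(17) + 0.031(2900) − 2.98(21.9) = 46.1 − 17 + 89.9 − 65.262 = 53.738.
∂x/∂P_o = −2.98, so E_xy = -2.98·(21.9/53.738) ≈ -1.214.
E_xy < 0: the goods are complements.

-1.214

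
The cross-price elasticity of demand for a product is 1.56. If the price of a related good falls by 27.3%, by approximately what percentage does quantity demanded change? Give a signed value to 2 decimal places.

-42.59

%ΔQ ≈ E × %ΔP_y = (1.56) × (-27.3%) ≈ -42.59%.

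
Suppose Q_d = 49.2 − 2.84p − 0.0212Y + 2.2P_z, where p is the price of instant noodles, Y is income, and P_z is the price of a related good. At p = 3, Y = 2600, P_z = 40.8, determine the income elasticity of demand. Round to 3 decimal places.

-0.732

Q_d = 49.2 − 2.84(3) − 0.0212(2600) + 2.2(40.8) = 49.2 − 8.52 − 55.12 + 89.76 = 75.32.
∂Q_d/∂Y = −0.0212, so E_I = -0.0212·(2600/75.32) ≈ -0.732.
E_I < 0: inferior good.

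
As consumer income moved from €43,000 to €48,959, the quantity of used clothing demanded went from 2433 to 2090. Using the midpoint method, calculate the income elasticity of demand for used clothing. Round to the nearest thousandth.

-1.170

%ΔQ = (2090 − 2433)/[(2433+2090)/2] = -343/2261.5 ≈ -0.1517.
%ΔY = (48,959 − 43,000)/[(43,000+48,959)/2] = 5959/45979.5 ≈ 0.1296.
E_I = %ΔQ/%ΔY ≈ -1.170.
E_I < 0: inferior good.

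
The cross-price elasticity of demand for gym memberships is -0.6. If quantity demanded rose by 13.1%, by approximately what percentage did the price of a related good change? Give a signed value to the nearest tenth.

%ΔQ ≈ E × %ΔP_y ⇒ %ΔP_y = %ΔQ / E = (13.1%)/(-0.6) ≈ -21.8%.

-21.8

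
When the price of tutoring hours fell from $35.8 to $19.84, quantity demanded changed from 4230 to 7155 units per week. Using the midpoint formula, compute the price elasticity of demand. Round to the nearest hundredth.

-0.90

%ΔQ = (7155 − 4230)/[(4230 + 7155)/2] = 2925/5692.5 ≈ 0.5138.
%Δp = (19.84 − 35.8)/[(35.8 + 19.84)/2] = -15.96/27.82 ≈ -0.5737.
Arc elasticity E = %ΔQ/%Δp ≈ 0.5138/-0.5737 ≈ -0.90.
|E| < 1: demand is inelastic over this range.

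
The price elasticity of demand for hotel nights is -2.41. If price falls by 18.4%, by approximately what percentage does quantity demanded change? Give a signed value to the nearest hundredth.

44.34

%ΔQ ≈ E × %ΔP = (-2.41) × (-18.4%) ≈ 44.34%.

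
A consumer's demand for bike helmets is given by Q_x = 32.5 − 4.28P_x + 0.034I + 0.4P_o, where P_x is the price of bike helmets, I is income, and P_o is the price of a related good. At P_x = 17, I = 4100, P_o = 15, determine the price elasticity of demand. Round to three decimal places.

Evaluating quantity at (P_x, I, P_o) gives Q_x = 32.5 − 4.28(17) + 0.034(4100) + 0.4(15) = 32.5 − 72.76 + 139.4 + 6 = 105.14.
∂Q_x/∂P_x = −4.28, so E_p = (−4.28)·(17/105.14) ≈ -0.692.
|E_p| < 1: demand is inelastic.

-0.692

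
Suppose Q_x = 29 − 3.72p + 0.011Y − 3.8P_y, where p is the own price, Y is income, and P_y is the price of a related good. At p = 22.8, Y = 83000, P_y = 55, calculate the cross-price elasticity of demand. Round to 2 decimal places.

-0.32

First evaluate Q_x: 29 − 3.72(22.8) + 0.011(83000) − 3.8(55) = 29 − 84.816 + 913 − 209 = 648.184.
∂Q_x/∂P_y = −3.8, so E_xy = -3.8·(55/648.184) ≈ -0.32.
E_xy < 0: the goods are complements.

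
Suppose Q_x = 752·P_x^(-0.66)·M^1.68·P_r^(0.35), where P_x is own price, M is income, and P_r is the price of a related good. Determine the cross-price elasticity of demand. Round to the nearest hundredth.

For a Cobb–Douglas (constant-elasticity) form Q_x = A·P_r^α·…, the elasticity with respect to P_r equals the exponent α at every point.
Here the exponent on P_r is 0.35, so the cross-price elasticity of demand is 0.35.

0.35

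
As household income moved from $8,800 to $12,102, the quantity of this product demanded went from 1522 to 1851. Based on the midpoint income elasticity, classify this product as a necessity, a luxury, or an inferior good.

necessity

%ΔQ = (1851 − 1522)/[(1522+1851)/2] = 329/1686.5 ≈ 0.1951.
%ΔM = (12,102 − 8,800)/[(8,800+12,102)/2] = 3302/10451 ≈ 0.3160.
E_I = %ΔQ/%ΔM ≈ 0.617.
E_I ∈ (0,1): normal good (necessity).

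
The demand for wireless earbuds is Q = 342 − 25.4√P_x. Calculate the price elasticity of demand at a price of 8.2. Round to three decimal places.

-0.135

At P_x = 8.2, Q = 269.2655.
dQ/dP_x = −25.4/(2√P_x) = −25.4/(2·2.8636).
Point elasticity E = (dQ/dP_x)·(P_x/Q) = -4.435 × 8.2/269.2655 ≈ -0.135.
|E| < 1, so demand is inelastic at this price.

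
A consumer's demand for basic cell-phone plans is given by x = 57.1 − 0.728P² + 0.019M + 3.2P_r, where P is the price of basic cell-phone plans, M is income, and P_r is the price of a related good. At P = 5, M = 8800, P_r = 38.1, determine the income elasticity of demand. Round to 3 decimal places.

0.510

x = 57.1 − 0.728(5)² + 0.019(8800) + 3.2(38.1) = 57.1 − 18.2 + 167.2 + 121.92 = 328.02.
∂x/∂M = +0.019, so E_I = 0.019·(8800/328.02) ≈ 0.510.
E_I ∈ (0,1): normal good (necessity).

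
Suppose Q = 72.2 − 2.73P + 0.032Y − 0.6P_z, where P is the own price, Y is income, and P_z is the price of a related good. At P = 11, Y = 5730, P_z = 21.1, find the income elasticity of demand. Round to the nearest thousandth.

Evaluating quantity at (P, Y, P_z) gives Q = 72.2 − 2.73(11) + 0.032(5730) − 0.6(21.1) = 72.2 − 30.03 + 183.36 − 12.66 = 212.87.
∂Q/∂Y = +0.032, so E_I = 0.032·(5730/212.87) ≈ 0.861.
E_I ∈ (0,1): normal good (necessity).

0.861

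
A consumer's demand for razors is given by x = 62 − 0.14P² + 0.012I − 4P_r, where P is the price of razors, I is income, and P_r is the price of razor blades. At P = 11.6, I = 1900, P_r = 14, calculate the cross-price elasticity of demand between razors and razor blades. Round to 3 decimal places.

At the given point, x = 62 − 0.14(11.6)² + 0.012(1900) − 4(14) = 62 − 18.8384 + 22.8 − 56 = 9.9616.
∂x/∂P_r = −4, so E_xy = -4·(14/9.9616) ≈ -5.622.
E_xy < 0: the goods are complements.

-5.622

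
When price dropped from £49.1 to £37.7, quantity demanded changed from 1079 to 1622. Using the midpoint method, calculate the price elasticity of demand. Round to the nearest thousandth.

%Δq = (1622 − 1079)/[(1079 + 1622)/2] = 543/1350.5 ≈ 0.4021.
%Δp = (37.7 − 49.1)/[(49.1 + 37.7)/2] = -11.4/43.4 ≈ -0.2627.
Arc elasticity E = %Δq/%Δp ≈ 0.4021/-0.2627 ≈ -1.531.
|E| > 1: demand is elastic over this range.

-1.531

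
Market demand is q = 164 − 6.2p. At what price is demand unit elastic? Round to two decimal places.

For linear demand q = a − bp, E = −bp/(a − bp). |E| = 1 ⇒ bp = a − bp ⇒ p = a/(2b).
p = 164/(2·6.2) ≈ 13.23.

13.23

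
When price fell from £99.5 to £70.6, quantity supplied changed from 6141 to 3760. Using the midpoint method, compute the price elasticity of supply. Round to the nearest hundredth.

1.42

%ΔQ = (3760 − 6141)/[(6141 + 3760)/2] = -2381/4950.5 ≈ -0.4810.
%ΔP = (70.6 − 99.5)/[(99.5 + 70.6)/2] = -28.9/85.05 ≈ -0.3398.
Arc elasticity E = %ΔQ/%ΔP ≈ -0.4810/-0.3398 ≈ 1.42.
|E| > 1: supply is elastic over this range.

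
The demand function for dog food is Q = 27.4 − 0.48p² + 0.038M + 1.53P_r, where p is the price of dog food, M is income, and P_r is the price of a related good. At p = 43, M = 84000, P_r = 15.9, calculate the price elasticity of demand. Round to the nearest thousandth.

-0.753

Evaluating quantity at (p, M, P_r) gives Q = 27.4 − 0.48(43)² + 0.038(84000) + 1.53(15.9) = 27.4 − 887.52 + 3192 + 24.327 = 2356.207.
∂Q/∂p = −2·0.48·p = -41.28, so E_p = -41.28·(43/2356.207) ≈ -0.753.
|E_p| < 1: demand is inelastic.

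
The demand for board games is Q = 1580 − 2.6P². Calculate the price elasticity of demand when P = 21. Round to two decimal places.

-5.29

At P = 21, Q = 433.4.
dQ/dP = −2·2.6·P = −109.2.
Point elasticity E = (dQ/dP)·(P/Q) = -109.2 × 21/433.4 ≈ -5.29.
|E| > 1, so demand is elastic at this price.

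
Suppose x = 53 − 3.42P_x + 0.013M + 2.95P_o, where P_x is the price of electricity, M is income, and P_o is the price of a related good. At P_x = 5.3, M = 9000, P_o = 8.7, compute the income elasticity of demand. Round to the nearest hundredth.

0.66

Substituting, x = 53 − 3.42(5.3) + 0.013(9000) + 2.95(8.7) = 53 − 18.126 + 117 + 25.665 = 177.539.
∂x/∂M = +0.013, so E_I = 0.013·(9000/177.539) ≈ 0.66.
E_I ∈ (0,1): normal good (necessity).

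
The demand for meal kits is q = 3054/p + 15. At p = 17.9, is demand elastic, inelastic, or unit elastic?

inelastic

At p = 17.9, q = 185.6145.
dq/dp = −3054/p² = −9.5315.
Point elasticity E = (dq/dp)·(p/q) = -9.5315 × 17.9/185.6145 ≈ -0.919.
|E| ≈ 0.919 < 1, so demand is inelastic.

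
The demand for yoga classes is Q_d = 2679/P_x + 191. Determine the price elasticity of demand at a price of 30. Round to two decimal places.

-0.32

At P_x = 30, Q_d = 280.3.
dQ_d/dP_x = −2679/P_x² = −2.9767.
Point elasticity E = (dQ_d/dP_x)·(P_x/Q_d) = -2.9767 × 30/280.3 ≈ -0.32.
|E| < 1, so demand is inelastic at this price.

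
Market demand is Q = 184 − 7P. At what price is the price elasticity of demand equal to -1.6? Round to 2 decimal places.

16.18

Set −bP/(a − bP) = −1.6 ⇒ bP = 1.6(a − bP) ⇒ bP(1+1.6) = 1.6·a.
P = 1.6·184/(7·2.6) ≈ 16.18.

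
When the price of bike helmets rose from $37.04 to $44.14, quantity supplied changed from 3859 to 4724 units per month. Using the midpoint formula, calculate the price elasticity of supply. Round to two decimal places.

%ΔQ = (4724 − 3859)/[(3859 + 4724)/2] = 865/4291.5 ≈ 0.2016.
%ΔP = (44.14 − 37.04)/[(37.04 + 44.14)/2] = 7.1/40.59 ≈ 0.1749.
Arc elasticity E = %ΔQ/%ΔP ≈ 0.2016/0.1749 ≈ 1.15.
|E| > 1: supply is elastic over this range.

1.15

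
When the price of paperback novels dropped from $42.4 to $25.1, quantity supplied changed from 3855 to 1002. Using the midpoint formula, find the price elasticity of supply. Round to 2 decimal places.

%Δq = (1002 − 3855)/[(3855 + 1002)/2] = -2853/2428.5 ≈ -1.1748.
%ΔP = (25.1 − 42.4)/[(42.4 + 25.1)/2] = -17.3/33.75 ≈ -0.5126.
Arc elasticity E = %Δq/%ΔP ≈ -1.1748/-0.5126 ≈ 2.29.
|E| > 1: supply is elastic over this range.

2.29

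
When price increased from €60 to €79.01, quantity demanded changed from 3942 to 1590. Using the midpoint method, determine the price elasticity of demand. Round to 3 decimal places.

-3.109

%ΔQ = (1590 − 3942)/[(3942 + 1590)/2] = -2352/2766 ≈ -0.8503.
%ΔP = (79.01 − 60)/[(60 + 79.01)/2] = 19.01/69.505 ≈ 0.2735.
Arc elasticity E = %ΔQ/%ΔP ≈ -0.8503/0.2735 ≈ -3.109.
|E| > 1: demand is elastic over this range.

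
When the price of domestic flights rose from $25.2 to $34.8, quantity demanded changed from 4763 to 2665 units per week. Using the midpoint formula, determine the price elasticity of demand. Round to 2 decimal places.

-1.77

%ΔQ = (2665 − 4763)/[(4763 + 2665)/2] = -2098/3714 ≈ -0.5649.
%Δp = (34.8 − 25.2)/[(25.2 + 34.8)/2] = 9.6/30 ≈ 0.3200.
Arc elasticity E = %ΔQ/%Δp ≈ -0.5649/0.3200 ≈ -1.77.
|E| > 1: demand is elastic over this range.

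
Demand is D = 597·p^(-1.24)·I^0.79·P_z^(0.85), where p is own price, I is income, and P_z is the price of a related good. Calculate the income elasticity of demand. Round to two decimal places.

For a Cobb–Douglas (constant-elasticity) form D = A·I^α·…, the elasticity with respect to I equals the exponent α at every point.
Here the exponent on I is 0.79, so the income elasticity of demand is 0.79.

0.79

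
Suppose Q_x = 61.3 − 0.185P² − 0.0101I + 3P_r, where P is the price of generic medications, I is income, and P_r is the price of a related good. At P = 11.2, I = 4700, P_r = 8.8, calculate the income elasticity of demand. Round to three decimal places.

Substituting, Q_x = 61.3 − 0.185(11.2)² − 0.0101(4700) + 3(8.8) = 61.3 − 23.2064 − 47.47 + 26.4 = 17.0236.
∂Q_x/∂I = −0.0101, so E_I = -0.0101·(4700/17.0236) ≈ -2.788.
E_I < 0: inferior good.

-2.788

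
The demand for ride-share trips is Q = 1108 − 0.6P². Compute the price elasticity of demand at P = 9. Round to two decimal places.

-0.09

At P = 9, Q = 1059.4.
dQ/dP = −2·0.6·P = −10.8.
Point elasticity E = (dQ/dP)·(P/Q) = -10.8 × 9/1059.4 ≈ -0.09.
|E| < 1, so demand is inelastic at this price.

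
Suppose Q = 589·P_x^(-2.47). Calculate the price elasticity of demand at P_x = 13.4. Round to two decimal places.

-2.47

For a Cobb–Douglas (constant-elasticity) form Q = A·P_x^α·…, the elasticity with respect to P_x equals the exponent α at every point.
Here the exponent on P_x is -2.47, so the price elasticity of demand is -2.47.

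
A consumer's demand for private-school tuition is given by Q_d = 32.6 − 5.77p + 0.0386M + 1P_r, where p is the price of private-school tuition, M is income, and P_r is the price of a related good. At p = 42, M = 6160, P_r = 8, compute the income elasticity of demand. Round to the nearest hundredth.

6.60

Q_d = 32.6 − 5.77(42) + 0.0386(6160) + 1(8) = 32.6 − 242.34 + 237.776 + 8 = 36.036.
∂Q_d/∂M = +0.0386, so E_I = 0.0386·(6160/36.036) ≈ 6.60.
E_I > 1: normal good (luxury).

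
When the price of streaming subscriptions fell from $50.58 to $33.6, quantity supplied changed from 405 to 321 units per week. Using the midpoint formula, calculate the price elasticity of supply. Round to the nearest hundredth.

%ΔQ = (321 − 405)/[(405 + 321)/2] = -84/363 ≈ -0.2314.
%ΔP = (33.6 − 50.58)/[(50.58 + 33.6)/2] = -16.98/42.09 ≈ -0.4034.
Arc elasticity E = %ΔQ/%ΔP ≈ -0.2314/-0.4034 ≈ 0.57.
|E| < 1: supply is inelastic over this range.

0.57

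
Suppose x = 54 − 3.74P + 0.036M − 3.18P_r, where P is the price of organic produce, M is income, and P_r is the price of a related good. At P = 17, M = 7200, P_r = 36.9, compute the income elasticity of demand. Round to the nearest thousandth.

1.960

x = 54 − 3.74(17) + 0.036(7200) − 3.18(36.9) = 54 − 63.58 + 259.2 − 117.342 = 132.278.
∂x/∂M = +0.036, so E_I = 0.036·(7200/132.278) ≈ 1.960.
E_I > 1: normal good (luxury).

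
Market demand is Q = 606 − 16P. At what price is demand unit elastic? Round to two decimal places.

18.94

For linear demand Q = a − bP, E = −bP/(a − bP). |E| = 1 ⇒ bP = a − bP ⇒ P = a/(2b).
P = 606/(2·16) ≈ 18.94.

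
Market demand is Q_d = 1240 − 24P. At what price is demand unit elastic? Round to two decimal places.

25.83

For linear demand Q_d = a − bP, E = −bP/(a − bP). |E| = 1 ⇒ bP = a − bP ⇒ P = a/(2b).
P = 1240/(2·24) ≈ 25.83.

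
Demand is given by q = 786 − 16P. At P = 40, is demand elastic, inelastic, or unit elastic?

At P = 40, q = 146.
dq/dP = −16.
Point elasticity E = (dq/dP)·(P/q) = -16 × 40/146 ≈ -4.384.
|E| ≈ 4.384 > 1, so demand is elastic.

elastic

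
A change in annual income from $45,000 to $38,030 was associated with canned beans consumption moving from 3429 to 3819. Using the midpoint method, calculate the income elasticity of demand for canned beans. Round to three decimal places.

%ΔQ = (3819 − 3429)/[(3429+3819)/2] = 390/3624 ≈ 0.1076.
%ΔY = (38,030 − 45,000)/[(45,000+38,030)/2] = -6970/41515 ≈ -0.1679.
E_I = %ΔQ/%ΔY ≈ -0.641.
E_I < 0: inferior good.

-0.641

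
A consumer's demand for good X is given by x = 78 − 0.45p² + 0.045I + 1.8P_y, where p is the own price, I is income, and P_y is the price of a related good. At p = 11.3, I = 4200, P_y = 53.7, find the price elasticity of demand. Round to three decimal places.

Substituting, x = 78 − 0.45(11.3)² + 0.045(4200) + 1.8(53.7) = 78 − 57.4605 + 189 + 96.66 = 306.1995.
∂x/∂p = −2·0.45·p = -10.17, so E_p = -10.17·(11.3/306.1995) ≈ -0.375.
|E_p| < 1: demand is inelastic.

-0.375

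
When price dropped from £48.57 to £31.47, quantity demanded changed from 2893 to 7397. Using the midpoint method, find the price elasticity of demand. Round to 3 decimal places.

-2.049

%ΔQ = (7397 − 2893)/[(2893 + 7397)/2] = 4504/5145 ≈ 0.8754.
%Δp = (31.47 − 48.57)/[(48.57 + 31.47)/2] = -17.1/40.02 ≈ -0.4273.
Arc elasticity E = %ΔQ/%Δp ≈ 0.8754/-0.4273 ≈ -2.049.
|E| > 1: demand is elastic over this range.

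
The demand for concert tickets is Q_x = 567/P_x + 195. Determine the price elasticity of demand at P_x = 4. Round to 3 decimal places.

-0.421

At P_x = 4, Q_x = 336.75.
dQ_x/dP_x = −567/P_x² = −35.4375.
Point elasticity E = (dQ_x/dP_x)·(P_x/Q_x) = -35.4375 × 4/336.75 ≈ -0.421.
|E| < 1, so demand is inelastic at this price.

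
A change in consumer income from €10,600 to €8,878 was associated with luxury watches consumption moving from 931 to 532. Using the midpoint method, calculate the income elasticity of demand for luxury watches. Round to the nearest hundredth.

%ΔQ = (532 − 931)/[(931+532)/2] = -399/731.5 ≈ -0.5455.
%ΔY = (8,878 − 10,600)/[(10,600+8,878)/2] = -1722/9739 ≈ -0.1768.
E_I = %ΔQ/%ΔY ≈ 3.08.
E_I > 1: normal good (luxury).

3.08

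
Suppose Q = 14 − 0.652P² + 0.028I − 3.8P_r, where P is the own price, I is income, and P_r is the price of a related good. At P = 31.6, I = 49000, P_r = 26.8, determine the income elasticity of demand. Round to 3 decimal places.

2.167

Evaluating quantity at (P, I, P_r) gives Q = 14 − 0.652(31.6)² + 0.028(49000) − 3.8(26.8) = 14 − 651.0611 + 1372 − 101.84 = 633.0989.
∂Q/∂I = +0.028, so E_I = 0.028·(49000/633.0989) ≈ 2.167.
E_I > 1: normal good (luxury).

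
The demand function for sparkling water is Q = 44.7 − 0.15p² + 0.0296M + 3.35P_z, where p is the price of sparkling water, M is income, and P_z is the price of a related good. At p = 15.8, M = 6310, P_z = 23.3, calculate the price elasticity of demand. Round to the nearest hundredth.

-0.28

At the given point, Q = 44.7 − 0.15(15.8)² + 0.0296(6310) + 3.35(23.3) = 44.7 − 37.446 + 186.776 + 78.055 = 272.085.
∂Q/∂p = −2·0.15·p = -4.74, so E_p = -4.74·(15.8/272.085) ≈ -0.28.
|E_p| < 1: demand is inelastic.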